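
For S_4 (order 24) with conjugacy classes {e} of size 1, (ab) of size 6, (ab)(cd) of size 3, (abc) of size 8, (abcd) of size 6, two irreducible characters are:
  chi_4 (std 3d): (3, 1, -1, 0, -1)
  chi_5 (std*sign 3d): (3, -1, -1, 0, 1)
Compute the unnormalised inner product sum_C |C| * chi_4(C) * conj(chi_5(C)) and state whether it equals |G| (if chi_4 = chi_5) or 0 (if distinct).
Sum = 0; so <chi_4, chi_5> = 0 (distinct irreducibles are orthogonal).

Proof sketch: Compute term by term over conjugacy classes (|C| * chi_4(C) * conj(chi_5(C))):
  1*(3)*conj(3) + 6*(1)*conj(-1) + 3*(-1)*conj(-1) + 8*(0)*conj(0) + 6*(-1)*conj(1)
  = (9) + (-6) + (3) + (0) + (-6)
  = 0.
Dividing by |G| = 24 gives 0/24 = 0, matching the row-orthogonality relation <chi_4, chi_5> = [chi_4 = chi_5].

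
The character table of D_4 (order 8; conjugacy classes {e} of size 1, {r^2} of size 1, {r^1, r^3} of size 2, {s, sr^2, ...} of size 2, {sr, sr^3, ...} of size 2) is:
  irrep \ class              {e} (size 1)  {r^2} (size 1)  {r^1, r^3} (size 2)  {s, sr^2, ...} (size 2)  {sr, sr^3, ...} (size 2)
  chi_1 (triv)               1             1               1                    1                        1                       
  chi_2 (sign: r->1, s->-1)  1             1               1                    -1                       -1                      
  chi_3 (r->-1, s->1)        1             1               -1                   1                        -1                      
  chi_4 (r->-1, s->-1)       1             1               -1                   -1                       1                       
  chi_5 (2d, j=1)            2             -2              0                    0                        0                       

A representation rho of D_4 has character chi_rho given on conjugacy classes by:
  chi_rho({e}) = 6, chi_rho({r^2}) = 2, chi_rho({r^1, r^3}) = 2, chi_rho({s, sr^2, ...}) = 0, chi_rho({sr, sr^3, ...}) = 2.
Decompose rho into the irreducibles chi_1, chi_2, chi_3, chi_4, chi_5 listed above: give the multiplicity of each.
Multiplicities: chi_1: 2, chi_2: 1, chi_3: 0, chi_4: 1, chi_5: 1.

Solution. Use <chi_rho, chi> = (1/|G|) sum_C |C| * chi_rho(C) * conj(chi(C)) with |G| = 8 for each irreducible chi in the table:
  <chi_rho, chi_1> = (1/8)[1*(6)*conj(1) + 1*(2)*conj(1) + 2*(2)*conj(1) + 2*(0)*conj(1) + 2*(2)*conj(1)]
      = (1/8)[(6) + (2) + (4) + (0) + (4)] = 16/8 = 2
  <chi_rho, chi_2> = (1/8)[1*(6)*conj(1) + 1*(2)*conj(1) + 2*(2)*conj(1) + 2*(0)*conj(-1) + 2*(2)*conj(-1)]
      = (1/8)[(6) + (2) + (4) + (0) + (-4)] = 8/8 = 1
  <chi_rho, chi_3> = (1/8)[1*(6)*conj(1) + 1*(2)*conj(1) + 2*(2)*conj(-1) + 2*(0)*conj(1) + 2*(2)*conj(-1)]
      = (1/8)[(6) + (2) + (-4) + (0) + (-4)] = 0/8 = 0
  <chi_rho, chi_4> = (1/8)[1*(6)*conj(1) + 1*(2)*conj(1) + 2*(2)*conj(-1) + 2*(0)*conj(-1) + 2*(2)*conj(1)]
      = (1/8)[(6) + (2) + (-4) + (0) + (4)] = 8/8 = 1
  <chi_rho, chi_5> = (1/8)[1*(6)*conj(2) + 1*(2)*conj(-2) + 2*(2)*conj(0) + 2*(0)*conj(0) + 2*(2)*conj(0)]
      = (1/8)[(12) + (-4) + (0) + (0) + (0)] = 8/8 = 1
Dimension check: dim(rho) = sum (mult * dim) = 2*1 + 1*1 + 0*1 + 1*1 + 1*2 = 6 = chi_rho(e) = 6.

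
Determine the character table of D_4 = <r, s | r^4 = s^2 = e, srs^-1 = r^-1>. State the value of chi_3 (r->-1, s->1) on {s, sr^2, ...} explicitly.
Conjugacy classes: {e} of size 1, {r^2} of size 1, {r^1, r^3} of size 2, {s, sr^2, ...} of size 2, {sr, sr^3, ...} of size 2.
Character table:
  irrep \ class              {e} (size 1)  {r^2} (size 1)  {r^1, r^3} (size 2)  {s, sr^2, ...} (size 2)  {sr, sr^3, ...} (size 2)
  chi_1 (triv)               1             1               1                    1                        1                       
  chi_2 (sign: r->1, s->-1)  1             1               1                    -1                       -1                      
  chi_3 (r->-1, s->1)        1             1               -1                   1                        -1                      
  chi_4 (r->-1, s->-1)       1             1               -1                   -1                       1                       
  chi_5 (2d, j=1)            2             -2              0                    0                        0                       

Spot check: chi_3 (r->-1, s->1) on {s, sr^2, ...} = 1.

Reasoning: D_4 has order 2*4 = 8 with 5 conjugacy classes, hence 5 irreducibles. Sum of squared dims 1 + 1 + 1 + 1 + 4 = 8 = |G|. Linear characters come from the abelianisation; the 2-dimensional irreps have character r^k -> 2*cos(2*pi*j*k/4), reflections -> 0.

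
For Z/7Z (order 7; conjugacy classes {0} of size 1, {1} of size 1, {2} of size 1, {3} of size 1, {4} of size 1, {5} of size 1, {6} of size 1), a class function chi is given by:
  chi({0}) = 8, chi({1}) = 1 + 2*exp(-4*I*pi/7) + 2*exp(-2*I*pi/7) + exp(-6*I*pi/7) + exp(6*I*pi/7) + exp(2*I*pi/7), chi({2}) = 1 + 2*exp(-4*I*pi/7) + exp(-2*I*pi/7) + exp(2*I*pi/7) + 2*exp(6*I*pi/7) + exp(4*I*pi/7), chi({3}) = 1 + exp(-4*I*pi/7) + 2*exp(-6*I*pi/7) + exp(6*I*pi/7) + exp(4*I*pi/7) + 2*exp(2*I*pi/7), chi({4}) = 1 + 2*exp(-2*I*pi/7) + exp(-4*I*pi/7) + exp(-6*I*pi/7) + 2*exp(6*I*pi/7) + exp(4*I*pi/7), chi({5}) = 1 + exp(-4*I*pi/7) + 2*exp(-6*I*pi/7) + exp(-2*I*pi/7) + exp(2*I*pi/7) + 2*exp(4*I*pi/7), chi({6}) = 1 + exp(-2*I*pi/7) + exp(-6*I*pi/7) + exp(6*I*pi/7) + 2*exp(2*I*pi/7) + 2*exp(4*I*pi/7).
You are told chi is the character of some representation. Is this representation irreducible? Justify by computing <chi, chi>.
Not irreducible (reducible): <chi, chi> = 12 > 1.

Reasoning: <chi, chi> = (1/|G|) sum_C |C| * |chi(C)|^2 = (1/7)[1*|8|^2 + 1*|1 + 2*exp(-4*I*pi/7) + 2*exp(-2*I*pi/7) + exp(-6*I*pi/7) + exp(6*I*pi/7) + exp(2*I*pi/7)|^2 + 1*|1 + 2*exp(-4*I*pi/7) + exp(-2*I*pi/7) + exp(2*I*pi/7) + 2*exp(6*I*pi/7) + exp(4*I*pi/7)|^2 + 1*|1 + exp(-4*I*pi/7) + 2*exp(-6*I*pi/7) + exp(6*I*pi/7) + exp(4*I*pi/7) + 2*exp(2*I*pi/7)|^2 + 1*|1 + 2*exp(-2*I*pi/7) + exp(-4*I*pi/7) + exp(-6*I*pi/7) + 2*exp(6*I*pi/7) + exp(4*I*pi/7)|^2 + 1*|1 + exp(-4*I*pi/7) + 2*exp(-6*I*pi/7) + exp(-2*I*pi/7) + exp(2*I*pi/7) + 2*exp(4*I*pi/7)|^2 + 1*|1 + exp(-2*I*pi/7) + exp(-6*I*pi/7) + exp(6*I*pi/7) + 2*exp(2*I*pi/7) + 2*exp(4*I*pi/7)|^2]
  = (1/7)[(64) + (12 + 9*exp(-4*I*pi/7) + 10*exp(-2*I*pi/7) + 7*exp(-6*I*pi/7) + 7*exp(6*I*pi/7) + 10*exp(2*I*pi/7) + 9*exp(4*I*pi/7)) + (12 + 10*exp(-4*I*pi/7) + 7*exp(-2*I*pi/7) + 9*exp(-6*I*pi/7) + 9*exp(6*I*pi/7) + 7*exp(2*I*pi/7) + 10*exp(4*I*pi/7)) + (12 + 9*exp(-2*I*pi/7) + 7*exp(-4*I*pi/7) + 10*exp(-6*I*pi/7) + 10*exp(6*I*pi/7) + 7*exp(4*I*pi/7) + 9*exp(2*I*pi/7)) + (12 + 9*exp(-2*I*pi/7) + 7*exp(-4*I*pi/7) + 10*exp(-6*I*pi/7) + 10*exp(6*I*pi/7) + 7*exp(4*I*pi/7) + 9*exp(2*I*pi/7)) + (12 + 10*exp(-4*I*pi/7) + 7*exp(-2*I*pi/7) + 9*exp(-6*I*pi/7) + 9*exp(6*I*pi/7) + 7*exp(2*I*pi/7) + 10*exp(4*I*pi/7)) + (12 + 9*exp(-4*I*pi/7) + 10*exp(-2*I*pi/7) + 7*exp(-6*I*pi/7) + 7*exp(6*I*pi/7) + 10*exp(2*I*pi/7) + 9*exp(4*I*pi/7))] = 84/7 = 12.
(Exp terms are combined using exp(i*s)*conj(exp(i*t)) = exp(i*(s-t)), and sums of them are collapsed using the identity that for every m > 1 the m distinct m-th roots of unity sum to 0, e.g. 1 + exp(2*I*pi/3) + exp(-2*I*pi/3) = 0.)
A character is irreducible iff <chi, chi> = 1, so this representation is reducible.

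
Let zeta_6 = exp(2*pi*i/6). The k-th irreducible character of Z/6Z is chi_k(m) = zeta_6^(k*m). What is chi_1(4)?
chi_1(4) = zeta_6^4 = exp(-2*I*pi/3)

Why: chi_1(4) = zeta_6^(1*4) = zeta_6^4. Since zeta_6^6 = 1, this equals zeta_6^4 = exp(2*pi*i*4/6) = exp(-2*I*pi/3).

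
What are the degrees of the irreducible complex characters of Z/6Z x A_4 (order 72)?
Dimensions: 1, 1, 1, 1, 1, 1, 1, 1, 1, 1, 1, 1, 1, 1, 1, 1, 1, 1, 3, 3, 3, 3, 3, 3

There are 24 irreducibles (= number of conjugacy classes). Their dimensions d_i satisfy sum d_i^2 = |G| = 72: 1 + 1 + 1 + 1 + 1 + 1 + 1 + 1 + 1 + 1 + 1 + 1 + 1 + 1 + 1 + 1 + 1 + 1 + 9 + 9 + 9 + 9 + 9 + 9 = 72. (For the product with Z/6Z: each of the 6 1-dim characters of Z/6Z tensors with each irrep of A_4, giving 6 copies of each A_4-dimension.)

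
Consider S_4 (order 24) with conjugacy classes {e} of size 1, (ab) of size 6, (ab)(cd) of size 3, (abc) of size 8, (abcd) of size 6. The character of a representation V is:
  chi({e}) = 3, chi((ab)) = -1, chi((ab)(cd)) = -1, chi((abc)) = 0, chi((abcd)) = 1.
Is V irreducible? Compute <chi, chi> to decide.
Irreducible: <chi, chi> = 1.

Derivation: <chi, chi> = (1/|G|) sum_C |C| * |chi(C)|^2 = (1/24)[1*|3|^2 + 6*|-1|^2 + 3*|-1|^2 + 8*|0|^2 + 6*|1|^2]
  = (1/24)[(9) + (6) + (3) + (0) + (6)] = 24/24 = 1.
A character is irreducible iff <chi, chi> = 1, so this representation is irreducible.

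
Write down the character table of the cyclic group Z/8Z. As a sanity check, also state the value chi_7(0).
Character table of Z/8Z (irreps indexed chi_0,...,chi_7 with chi_k(m) = zeta_8^(k*m), zeta_8 = exp(2*pi*i/8)):
  irrep \ class  {0} (size 1)  {1} (size 1)    {2} (size 1)  {3} (size 1)    {4} (size 1)  {5} (size 1)    {6} (size 1)  {7} (size 1)  
  chi_0          1             1               1             1               1             1               1             1             
  chi_1          1             exp(I*pi/4)     I             exp(3*I*pi/4)   -1            exp(-3*I*pi/4)  -I            exp(-I*pi/4)  
  chi_2          1             I               -1            -I              1             I               -1            -I            
  chi_3          1             exp(3*I*pi/4)   -I            exp(I*pi/4)     -1            exp(-I*pi/4)    I             exp(-3*I*pi/4)
  chi_4          1             -1              1             -1              1             -1              1             -1            
  chi_5          1             exp(-3*I*pi/4)  I             exp(-I*pi/4)    -1            exp(I*pi/4)     -I            exp(3*I*pi/4) 
  chi_6          1             -I              -1            I               1             -I              -1            I             
  chi_7          1             exp(-I*pi/4)    -I            exp(-3*I*pi/4)  -1            exp(3*I*pi/4)   I             exp(I*pi/4)   

Spot check: chi_7(0) = zeta_8^(7*0) = zeta_8^0 = 1.

Reasoning: Z/8Z is abelian, so all 8 irreducible complex representations are 1-dimensional. They are given by chi_k(m) = zeta_8^(k*m) for k = 0,...,7. Row orthogonality: sum_m chi_k(m) conj(chi_l(m)) = 8 * [k = l].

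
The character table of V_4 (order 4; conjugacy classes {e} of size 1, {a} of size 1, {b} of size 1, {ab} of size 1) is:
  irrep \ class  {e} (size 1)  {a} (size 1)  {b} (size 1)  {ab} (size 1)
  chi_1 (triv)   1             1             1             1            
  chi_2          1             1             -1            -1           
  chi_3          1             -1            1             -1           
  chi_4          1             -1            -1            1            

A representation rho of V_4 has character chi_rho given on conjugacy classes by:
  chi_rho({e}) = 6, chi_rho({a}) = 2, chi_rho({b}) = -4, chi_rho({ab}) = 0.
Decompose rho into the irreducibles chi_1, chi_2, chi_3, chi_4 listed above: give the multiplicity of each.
Multiplicities: chi_1: 1, chi_2: 3, chi_3: 0, chi_4: 2.

Argument: Use <chi_rho, chi> = (1/|G|) sum_C |C| * chi_rho(C) * conj(chi(C)) with |G| = 4 for each irreducible chi in the table:
  <chi_rho, chi_1> = (1/4)[1*(6)*conj(1) + 1*(2)*conj(1) + 1*(-4)*conj(1) + 1*(0)*conj(1)]
      = (1/4)[(6) + (2) + (-4) + (0)] = 4/4 = 1
  <chi_rho, chi_2> = (1/4)[1*(6)*conj(1) + 1*(2)*conj(1) + 1*(-4)*conj(-1) + 1*(0)*conj(-1)]
      = (1/4)[(6) + (2) + (4) + (0)] = 12/4 = 3
  <chi_rho, chi_3> = (1/4)[1*(6)*conj(1) + 1*(2)*conj(-1) + 1*(-4)*conj(1) + 1*(0)*conj(-1)]
      = (1/4)[(6) + (-2) + (-4) + (0)] = 0/4 = 0
  <chi_rho, chi_4> = (1/4)[1*(6)*conj(1) + 1*(2)*conj(-1) + 1*(-4)*conj(-1) + 1*(0)*conj(1)]
      = (1/4)[(6) + (-2) + (4) + (0)] = 8/4 = 2
Dimension check: dim(rho) = sum (mult * dim) = 1*1 + 3*1 + 0*1 + 2*1 = 6 = chi_rho(e) = 6.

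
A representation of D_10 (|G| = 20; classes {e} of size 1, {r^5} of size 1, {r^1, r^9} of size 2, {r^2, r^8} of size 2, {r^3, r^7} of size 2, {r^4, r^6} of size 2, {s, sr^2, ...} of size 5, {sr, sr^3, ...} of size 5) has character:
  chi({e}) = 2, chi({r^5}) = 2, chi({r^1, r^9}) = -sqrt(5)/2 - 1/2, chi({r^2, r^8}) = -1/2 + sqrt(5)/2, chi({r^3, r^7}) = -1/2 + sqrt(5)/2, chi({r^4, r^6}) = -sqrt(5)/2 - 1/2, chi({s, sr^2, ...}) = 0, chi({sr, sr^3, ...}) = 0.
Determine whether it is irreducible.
Irreducible: <chi, chi> = 1.

Proof sketch: <chi, chi> = (1/|G|) sum_C |C| * |chi(C)|^2 = (1/20)[1*|2|^2 + 1*|2|^2 + 2*|-sqrt(5)/2 - 1/2|^2 + 2*|-1/2 + sqrt(5)/2|^2 + 2*|-1/2 + sqrt(5)/2|^2 + 2*|-sqrt(5)/2 - 1/2|^2 + 5*|0|^2 + 5*|0|^2]
  = (1/20)[(4) + (4) + (sqrt(5) + 3) + (3 - sqrt(5)) + (3 - sqrt(5)) + (sqrt(5) + 3) + (0) + (0)] = 20/20 = 1.
A character is irreducible iff <chi, chi> = 1, so this representation is irreducible.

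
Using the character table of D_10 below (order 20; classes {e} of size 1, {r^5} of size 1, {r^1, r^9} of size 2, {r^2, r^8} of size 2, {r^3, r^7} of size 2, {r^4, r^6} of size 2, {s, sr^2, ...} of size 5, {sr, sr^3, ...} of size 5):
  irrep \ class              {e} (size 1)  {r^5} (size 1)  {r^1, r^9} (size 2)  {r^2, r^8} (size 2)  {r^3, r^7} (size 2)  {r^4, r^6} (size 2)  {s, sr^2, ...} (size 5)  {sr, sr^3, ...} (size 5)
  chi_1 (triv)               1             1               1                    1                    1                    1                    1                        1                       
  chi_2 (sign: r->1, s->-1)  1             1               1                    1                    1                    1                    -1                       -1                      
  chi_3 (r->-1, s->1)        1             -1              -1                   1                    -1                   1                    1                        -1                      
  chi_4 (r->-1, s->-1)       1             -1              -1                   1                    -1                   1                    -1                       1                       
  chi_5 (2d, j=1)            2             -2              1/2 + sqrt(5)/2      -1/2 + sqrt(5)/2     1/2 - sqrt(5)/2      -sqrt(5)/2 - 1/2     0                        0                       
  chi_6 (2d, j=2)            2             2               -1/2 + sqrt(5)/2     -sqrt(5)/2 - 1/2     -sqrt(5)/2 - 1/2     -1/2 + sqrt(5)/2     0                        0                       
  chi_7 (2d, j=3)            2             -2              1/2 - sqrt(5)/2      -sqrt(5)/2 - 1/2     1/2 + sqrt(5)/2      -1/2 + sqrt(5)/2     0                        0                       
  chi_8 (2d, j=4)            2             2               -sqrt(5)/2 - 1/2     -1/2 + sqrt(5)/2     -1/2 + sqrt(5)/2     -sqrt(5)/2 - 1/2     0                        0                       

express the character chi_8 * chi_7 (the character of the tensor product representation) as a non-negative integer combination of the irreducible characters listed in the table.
chi_8 tensor chi_7 = chi_5 + chi_7 (all other irreducibles have multiplicity 0).

Working: The character of a tensor product is the pointwise product (chi_8 * chi_7)(C) = chi_8(C) * chi_7(C):
  {e}: (2)*(2), {r^5}: (2)*(-2), {r^1, r^9}: (-sqrt(5)/2 - 1/2)*(1/2 - sqrt(5)/2), {r^2, r^8}: (-1/2 + sqrt(5)/2)*(-sqrt(5)/2 - 1/2), {r^3, r^7}: (-1/2 + sqrt(5)/2)*(1/2 + sqrt(5)/2), {r^4, r^6}: (-sqrt(5)/2 - 1/2)*(-1/2 + sqrt(5)/2), {s, sr^2, ...}: (0)*(0), {sr, sr^3, ...}: (0)*(0)
so (chi_8 * chi_7) takes values
  {e} -> 4, {r^5} -> -4, {r^1, r^9} -> 1, {r^2, r^8} -> -1, {r^3, r^7} -> 1, {r^4, r^6} -> -1, {s, sr^2, ...} -> 0, {sr, sr^3, ...} -> 0.
Now take the inner product of this character with each irreducible chi from the table, <chi_8*chi_7, chi> = (1/20) sum_C |C| (chi_8*chi_7)(C) conj(chi(C)):
  <chi_8*chi_7, chi_1> = (1/20)[1*(4)*conj(1) + 1*(-4)*conj(1) + 2*(1)*conj(1) + 2*(-1)*conj(1) + 2*(1)*conj(1) + 2*(-1)*conj(1) + 5*(0)*conj(1) + 5*(0)*conj(1)]
      = (1/20)[(4) + (-4) + (2) + (-2) + (2) + (-2) + (0) + (0)] = 0/20 = 0
  <chi_8*chi_7, chi_2> = (1/20)[1*(4)*conj(1) + 1*(-4)*conj(1) + 2*(1)*conj(1) + 2*(-1)*conj(1) + 2*(1)*conj(1) + 2*(-1)*conj(1) + 5*(0)*conj(-1) + 5*(0)*conj(-1)]
      = (1/20)[(4) + (-4) + (2) + (-2) + (2) + (-2) + (0) + (0)] = 0/20 = 0
  <chi_8*chi_7, chi_3> = (1/20)[1*(4)*conj(1) + 1*(-4)*conj(-1) + 2*(1)*conj(-1) + 2*(-1)*conj(1) + 2*(1)*conj(-1) + 2*(-1)*conj(1) + 5*(0)*conj(1) + 5*(0)*conj(-1)]
      = (1/20)[(4) + (4) + (-2) + (-2) + (-2) + (-2) + (0) + (0)] = 0/20 = 0
  <chi_8*chi_7, chi_4> = (1/20)[1*(4)*conj(1) + 1*(-4)*conj(-1) + 2*(1)*conj(-1) + 2*(-1)*conj(1) + 2*(1)*conj(-1) + 2*(-1)*conj(1) + 5*(0)*conj(-1) + 5*(0)*conj(1)]
      = (1/20)[(4) + (4) + (-2) + (-2) + (-2) + (-2) + (0) + (0)] = 0/20 = 0
  <chi_8*chi_7, chi_5> = (1/20)[1*(4)*conj(2) + 1*(-4)*conj(-2) + 2*(1)*conj(1/2 + sqrt(5)/2) + 2*(-1)*conj(-1/2 + sqrt(5)/2) + 2*(1)*conj(1/2 - sqrt(5)/2) + 2*(-1)*conj(-sqrt(5)/2 - 1/2) + 5*(0)*conj(0) + 5*(0)*conj(0)]
      = (1/20)[(8) + (8) + (1 + sqrt(5)) + (1 - sqrt(5)) + (1 - sqrt(5)) + (1 + sqrt(5)) + (0) + (0)] = 20/20 = 1
  <chi_8*chi_7, chi_6> = (1/20)[1*(4)*conj(2) + 1*(-4)*conj(2) + 2*(1)*conj(-1/2 + sqrt(5)/2) + 2*(-1)*conj(-sqrt(5)/2 - 1/2) + 2*(1)*conj(-sqrt(5)/2 - 1/2) + 2*(-1)*conj(-1/2 + sqrt(5)/2) + 5*(0)*conj(0) + 5*(0)*conj(0)]
      = (1/20)[(8) + (-8) + (-1 + sqrt(5)) + (1 + sqrt(5)) + (-sqrt(5) - 1) + (1 - sqrt(5)) + (0) + (0)] = 0/20 = 0
  <chi_8*chi_7, chi_7> = (1/20)[1*(4)*conj(2) + 1*(-4)*conj(-2) + 2*(1)*conj(1/2 - sqrt(5)/2) + 2*(-1)*conj(-sqrt(5)/2 - 1/2) + 2*(1)*conj(1/2 + sqrt(5)/2) + 2*(-1)*conj(-1/2 + sqrt(5)/2) + 5*(0)*conj(0) + 5*(0)*conj(0)]
      = (1/20)[(8) + (8) + (1 - sqrt(5)) + (1 + sqrt(5)) + (1 + sqrt(5)) + (1 - sqrt(5)) + (0) + (0)] = 20/20 = 1
  <chi_8*chi_7, chi_8> = (1/20)[1*(4)*conj(2) + 1*(-4)*conj(2) + 2*(1)*conj(-sqrt(5)/2 - 1/2) + 2*(-1)*conj(-1/2 + sqrt(5)/2) + 2*(1)*conj(-1/2 + sqrt(5)/2) + 2*(-1)*conj(-sqrt(5)/2 - 1/2) + 5*(0)*conj(0) + 5*(0)*conj(0)]
      = (1/20)[(8) + (-8) + (-sqrt(5) - 1) + (1 - sqrt(5)) + (-1 + sqrt(5)) + (1 + sqrt(5)) + (0) + (0)] = 0/20 = 0
Hence the multiplicities are chi_5: 1, chi_7: 1. Dimension check: dim(chi_8)*dim(chi_7) = 2*2 = 4 and sum (mult * dim) = 1*2 + 1*2 = 4.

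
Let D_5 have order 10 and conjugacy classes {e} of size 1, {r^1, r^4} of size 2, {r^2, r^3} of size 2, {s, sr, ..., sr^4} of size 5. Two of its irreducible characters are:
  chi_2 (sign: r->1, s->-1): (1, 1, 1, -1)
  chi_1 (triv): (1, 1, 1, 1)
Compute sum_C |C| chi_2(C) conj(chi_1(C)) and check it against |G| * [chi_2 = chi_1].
Sum = 0; so <chi_2, chi_1> = 0 (distinct irreducibles are orthogonal).

Working: Compute term by term over conjugacy classes (|C| * chi_2(C) * conj(chi_1(C))):
  1*(1)*conj(1) + 2*(1)*conj(1) + 2*(1)*conj(1) + 5*(-1)*conj(1)
  = (1) + (2) + (2) + (-5)
  = 0.
Dividing by |G| = 10 gives 0/10 = 0, matching the row-orthogonality relation <chi_2, chi_1> = [chi_2 = chi_1].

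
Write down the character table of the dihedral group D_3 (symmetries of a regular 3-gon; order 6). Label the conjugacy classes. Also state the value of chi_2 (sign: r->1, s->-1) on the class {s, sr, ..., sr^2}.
Conjugacy classes: {e} of size 1, {r^1, r^2} of size 2, {s, sr, ..., sr^2} of size 3.
Character table:
  irrep \ class              {e} (size 1)  {r^1, r^2} (size 2)  {s, sr, ..., sr^2} (size 3)
  chi_1 (triv)               1             1                    1                          
  chi_2 (sign: r->1, s->-1)  1             1                    -1                         
  chi_3 (2d, j=1)            2             -1                   0                          

Spot check: chi_2 (sign: r->1, s->-1) on {s, sr, ..., sr^2} = -1.

Derivation: D_3 has order 2*3 = 6 with 3 conjugacy classes, hence 3 irreducibles. Sum of squared dims 1 + 1 + 4 = 6 = |G|. Linear characters come from the abelianisation; the 2-dimensional irreps have character r^k -> 2*cos(2*pi*j*k/3), reflections -> 0.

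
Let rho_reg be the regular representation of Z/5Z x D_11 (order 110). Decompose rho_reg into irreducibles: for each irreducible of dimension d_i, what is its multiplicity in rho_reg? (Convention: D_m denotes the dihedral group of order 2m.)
Each irreducible V_i of dimension d_i appears with multiplicity d_i, i.e. rho_reg = (direct sum over all irreducibles V_i) d_i V_i. The irreducible dimensions for Z/5Z x D_11 are 1, 1, 1, 1, 1, 1, 1, 1, 1, 1, 2, 2, 2, 2, 2, 2, 2, 2, 2, 2, 2, 2, 2, 2, 2, 2, 2, 2, 2, 2, 2, 2, 2, 2, 2: 10 irreducibles of dimension 1, each with multiplicity 1; 25 irreducibles of dimension 2, each with multiplicity 2. Total dimension 10*1*1 + 25*2*2 = 110 = |G|.

Explanation: General theorem: in the regular representation of a finite group G, each irreducible appears with multiplicity equal to its dimension. Check: dim(rho_reg) = sum d_i^2 = 1 + 1 + 1 + 1 + 1 + 1 + 1 + 1 + 1 + 1 + 4 + 4 + 4 + 4 + 4 + 4 + 4 + 4 + 4 + 4 + 4 + 4 + 4 + 4 + 4 + 4 + 4 + 4 + 4 + 4 + 4 + 4 + 4 + 4 + 4 = 110 = |G|.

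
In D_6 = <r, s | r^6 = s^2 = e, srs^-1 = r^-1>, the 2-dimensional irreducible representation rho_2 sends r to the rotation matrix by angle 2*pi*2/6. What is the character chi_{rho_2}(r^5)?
chi_{rho_2}(r^5) = 2*cos(2*pi*2*5/6) = -1

Justification: rho_2(r^5) is rotation by angle 2*pi*2*5/6, whose trace is 2*cos(2*pi*2*5/6) = -1.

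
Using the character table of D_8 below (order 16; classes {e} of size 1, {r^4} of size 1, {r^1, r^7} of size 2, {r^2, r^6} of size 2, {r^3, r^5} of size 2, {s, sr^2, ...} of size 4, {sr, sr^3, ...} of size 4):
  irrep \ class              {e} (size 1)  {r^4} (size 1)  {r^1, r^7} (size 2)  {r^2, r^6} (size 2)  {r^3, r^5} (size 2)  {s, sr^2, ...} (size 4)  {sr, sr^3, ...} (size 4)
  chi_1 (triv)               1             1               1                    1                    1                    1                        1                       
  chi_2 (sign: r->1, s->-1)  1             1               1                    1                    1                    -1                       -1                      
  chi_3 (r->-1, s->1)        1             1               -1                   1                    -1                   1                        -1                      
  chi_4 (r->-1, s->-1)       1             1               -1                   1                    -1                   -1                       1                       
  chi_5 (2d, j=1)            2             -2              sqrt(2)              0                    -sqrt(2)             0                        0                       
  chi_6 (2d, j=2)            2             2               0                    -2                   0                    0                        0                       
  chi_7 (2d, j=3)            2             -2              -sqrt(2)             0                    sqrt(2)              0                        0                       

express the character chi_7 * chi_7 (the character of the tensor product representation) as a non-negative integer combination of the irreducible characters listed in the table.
chi_7 tensor chi_7 = chi_1 + chi_2 + chi_6 (all other irreducibles have multiplicity 0).

Argument: The character of a tensor product is the pointwise product (chi_7 * chi_7)(C) = chi_7(C) * chi_7(C):
  {e}: (2)*(2), {r^4}: (-2)*(-2), {r^1, r^7}: (-sqrt(2))*(-sqrt(2)), {r^2, r^6}: (0)*(0), {r^3, r^5}: (sqrt(2))*(sqrt(2)), {s, sr^2, ...}: (0)*(0), {sr, sr^3, ...}: (0)*(0)
so (chi_7 * chi_7) takes values
  {e} -> 4, {r^4} -> 4, {r^1, r^7} -> 2, {r^2, r^6} -> 0, {r^3, r^5} -> 2, {s, sr^2, ...} -> 0, {sr, sr^3, ...} -> 0.
Now take the inner product of this character with each irreducible chi from the table, <chi_7*chi_7, chi> = (1/16) sum_C |C| (chi_7*chi_7)(C) conj(chi(C)):
  <chi_7*chi_7, chi_1> = (1/16)[1*(4)*conj(1) + 1*(4)*conj(1) + 2*(2)*conj(1) + 2*(0)*conj(1) + 2*(2)*conj(1) + 4*(0)*conj(1) + 4*(0)*conj(1)]
      = (1/16)[(4) + (4) + (4) + (0) + (4) + (0) + (0)] = 16/16 = 1
  <chi_7*chi_7, chi_2> = (1/16)[1*(4)*conj(1) + 1*(4)*conj(1) + 2*(2)*conj(1) + 2*(0)*conj(1) + 2*(2)*conj(1) + 4*(0)*conj(-1) + 4*(0)*conj(-1)]
      = (1/16)[(4) + (4) + (4) + (0) + (4) + (0) + (0)] = 16/16 = 1
  <chi_7*chi_7, chi_3> = (1/16)[1*(4)*conj(1) + 1*(4)*conj(1) + 2*(2)*conj(-1) + 2*(0)*conj(1) + 2*(2)*conj(-1) + 4*(0)*conj(1) + 4*(0)*conj(-1)]
      = (1/16)[(4) + (4) + (-4) + (0) + (-4) + (0) + (0)] = 0/16 = 0
  <chi_7*chi_7, chi_4> = (1/16)[1*(4)*conj(1) + 1*(4)*conj(1) + 2*(2)*conj(-1) + 2*(0)*conj(1) + 2*(2)*conj(-1) + 4*(0)*conj(-1) + 4*(0)*conj(1)]
      = (1/16)[(4) + (4) + (-4) + (0) + (-4) + (0) + (0)] = 0/16 = 0
  <chi_7*chi_7, chi_5> = (1/16)[1*(4)*conj(2) + 1*(4)*conj(-2) + 2*(2)*conj(sqrt(2)) + 2*(0)*conj(0) + 2*(2)*conj(-sqrt(2)) + 4*(0)*conj(0) + 4*(0)*conj(0)]
      = (1/16)[(8) + (-8) + (4*sqrt(2)) + (0) + (-4*sqrt(2)) + (0) + (0)] = 0/16 = 0
  <chi_7*chi_7, chi_6> = (1/16)[1*(4)*conj(2) + 1*(4)*conj(2) + 2*(2)*conj(0) + 2*(0)*conj(-2) + 2*(2)*conj(0) + 4*(0)*conj(0) + 4*(0)*conj(0)]
      = (1/16)[(8) + (8) + (0) + (0) + (0) + (0) + (0)] = 16/16 = 1
  <chi_7*chi_7, chi_7> = (1/16)[1*(4)*conj(2) + 1*(4)*conj(-2) + 2*(2)*conj(-sqrt(2)) + 2*(0)*conj(0) + 2*(2)*conj(sqrt(2)) + 4*(0)*conj(0) + 4*(0)*conj(0)]
      = (1/16)[(8) + (-8) + (-4*sqrt(2)) + (0) + (4*sqrt(2)) + (0) + (0)] = 0/16 = 0
Hence the multiplicities are chi_1: 1, chi_2: 1, chi_6: 1. Dimension check: dim(chi_7)*dim(chi_7) = 2*2 = 4 and sum (mult * dim) = 1*1 + 1*1 + 1*2 = 4.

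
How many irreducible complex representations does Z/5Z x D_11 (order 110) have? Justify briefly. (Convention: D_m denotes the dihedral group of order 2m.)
35

Derivation: The number of irreducible complex representations of a finite group equals its number of conjugacy classes. For a direct product, #classes(G x H) = #classes(G) * #classes(H). Z/5Z has 5 classes (abelian), D_11 has 7 classes, so 5 * 7 = 35, so Z/5Z x D_11 (order 110) has exactly 35 irreducible complex representations.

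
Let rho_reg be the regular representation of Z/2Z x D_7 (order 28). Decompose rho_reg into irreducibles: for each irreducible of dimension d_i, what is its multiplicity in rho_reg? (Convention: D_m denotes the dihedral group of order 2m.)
Each irreducible V_i of dimension d_i appears with multiplicity d_i, i.e. rho_reg = (direct sum over all irreducibles V_i) d_i V_i. The irreducible dimensions for Z/2Z x D_7 are 1, 1, 1, 1, 2, 2, 2, 2, 2, 2: 4 irreducibles of dimension 1, each with multiplicity 1; 6 irreducibles of dimension 2, each with multiplicity 2. Total dimension 4*1*1 + 6*2*2 = 28 = |G|.

General theorem: in the regular representation of a finite group G, each irreducible appears with multiplicity equal to its dimension. Check: dim(rho_reg) = sum d_i^2 = 1 + 1 + 1 + 1 + 4 + 4 + 4 + 4 + 4 + 4 = 28 = |G|.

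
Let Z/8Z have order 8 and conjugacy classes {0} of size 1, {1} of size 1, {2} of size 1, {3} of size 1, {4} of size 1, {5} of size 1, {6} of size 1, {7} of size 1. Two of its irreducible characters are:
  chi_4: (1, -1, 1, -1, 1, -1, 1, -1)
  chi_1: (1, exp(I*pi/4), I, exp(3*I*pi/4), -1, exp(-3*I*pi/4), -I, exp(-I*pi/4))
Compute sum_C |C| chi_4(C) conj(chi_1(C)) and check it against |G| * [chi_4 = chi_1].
Sum = 0; so <chi_4, chi_1> = 0 (distinct irreducibles are orthogonal).

Justification: Compute term by term over conjugacy classes (|C| * chi_4(C) * conj(chi_1(C))):
  1*(1)*conj(1) + 1*(-1)*conj(exp(I*pi/4)) + 1*(1)*conj(I) + 1*(-1)*conj(exp(3*I*pi/4)) + 1*(1)*conj(-1) + 1*(-1)*conj(exp(-3*I*pi/4)) + 1*(1)*conj(-I) + 1*(-1)*conj(exp(-I*pi/4))
  = (1) + (-exp(-I*pi/4)) + (-I) + (-exp(-3*I*pi/4)) + (-1) + (-exp(3*I*pi/4)) + (I) + (-exp(I*pi/4))
  = 0.
(Exp terms are combined using exp(i*s)*conj(exp(i*t)) = exp(i*(s-t)), and sums of them are collapsed using the identity that for every m > 1 the m distinct m-th roots of unity sum to 0, e.g. 1 + exp(2*I*pi/3) + exp(-2*I*pi/3) = 0.)
Dividing by |G| = 8 gives 0/8 = 0, matching the row-orthogonality relation <chi_4, chi_1> = [chi_4 = chi_1].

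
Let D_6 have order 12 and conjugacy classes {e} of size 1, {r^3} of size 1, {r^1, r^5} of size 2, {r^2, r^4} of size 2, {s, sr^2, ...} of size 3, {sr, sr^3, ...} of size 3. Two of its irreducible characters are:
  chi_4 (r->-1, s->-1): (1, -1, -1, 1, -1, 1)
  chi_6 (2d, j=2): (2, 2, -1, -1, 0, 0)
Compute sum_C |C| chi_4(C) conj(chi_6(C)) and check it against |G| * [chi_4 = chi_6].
Sum = 0; so <chi_4, chi_6> = 0 (distinct irreducibles are orthogonal).

Proof sketch: Compute term by term over conjugacy classes (|C| * chi_4(C) * conj(chi_6(C))):
  1*(1)*conj(2) + 1*(-1)*conj(2) + 2*(-1)*conj(-1) + 2*(1)*conj(-1) + 3*(-1)*conj(0) + 3*(1)*conj(0)
  = (2) + (-2) + (2) + (-2) + (0) + (0)
  = 0.
Dividing by |G| = 12 gives 0/12 = 0, matching the row-orthogonality relation <chi_4, chi_6> = [chi_4 = chi_6].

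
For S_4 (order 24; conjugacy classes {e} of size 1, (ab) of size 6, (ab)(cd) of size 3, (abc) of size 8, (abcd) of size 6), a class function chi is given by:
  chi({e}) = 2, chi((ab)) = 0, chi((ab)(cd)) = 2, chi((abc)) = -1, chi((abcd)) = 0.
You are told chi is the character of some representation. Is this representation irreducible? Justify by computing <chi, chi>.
Irreducible: <chi, chi> = 1.

Proof sketch: <chi, chi> = (1/|G|) sum_C |C| * |chi(C)|^2 = (1/24)[1*|2|^2 + 6*|0|^2 + 3*|2|^2 + 8*|-1|^2 + 6*|0|^2]
  = (1/24)[(4) + (0) + (12) + (8) + (0)] = 24/24 = 1.
A character is irreducible iff <chi, chi> = 1, so this representation is irreducible.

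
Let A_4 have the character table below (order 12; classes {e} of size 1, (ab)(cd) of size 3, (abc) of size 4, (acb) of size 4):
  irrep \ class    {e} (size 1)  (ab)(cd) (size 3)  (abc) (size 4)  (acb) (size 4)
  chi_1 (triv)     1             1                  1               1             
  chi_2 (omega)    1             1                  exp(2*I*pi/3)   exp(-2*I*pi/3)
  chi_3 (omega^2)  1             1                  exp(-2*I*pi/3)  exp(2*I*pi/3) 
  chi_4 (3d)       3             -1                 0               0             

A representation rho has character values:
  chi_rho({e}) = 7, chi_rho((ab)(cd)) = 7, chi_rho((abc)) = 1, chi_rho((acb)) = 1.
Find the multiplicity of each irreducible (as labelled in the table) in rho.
Multiplicities: chi_1: 3, chi_2: 2, chi_3: 2, chi_4: 0.

Justification: Use <chi_rho, chi> = (1/|G|) sum_C |C| * chi_rho(C) * conj(chi(C)) with |G| = 12 for each irreducible chi in the table:
  <chi_rho, chi_1> = (1/12)[1*(7)*conj(1) + 3*(7)*conj(1) + 4*(1)*conj(1) + 4*(1)*conj(1)]
      = (1/12)[(7) + (21) + (4) + (4)] = 36/12 = 3
  <chi_rho, chi_2> = (1/12)[1*(7)*conj(1) + 3*(7)*conj(1) + 4*(1)*conj(exp(2*I*pi/3)) + 4*(1)*conj(exp(-2*I*pi/3))]
      = (1/12)[(7) + (21) + (8 + 12*exp(-2*I*pi/3) + 8*exp(2*I*pi/3)) + (8 + 8*exp(-2*I*pi/3) + 12*exp(2*I*pi/3))] = 24/12 = 2
  <chi_rho, chi_3> = (1/12)[1*(7)*conj(1) + 3*(7)*conj(1) + 4*(1)*conj(exp(-2*I*pi/3)) + 4*(1)*conj(exp(2*I*pi/3))]
      = (1/12)[(7) + (21) + (8 + 8*exp(-2*I*pi/3) + 12*exp(2*I*pi/3)) + (8 + 12*exp(-2*I*pi/3) + 8*exp(2*I*pi/3))] = 24/12 = 2
  <chi_rho, chi_4> = (1/12)[1*(7)*conj(3) + 3*(7)*conj(-1) + 4*(1)*conj(0) + 4*(1)*conj(0)]
      = (1/12)[(21) + (-21) + (0) + (0)] = 0/12 = 0
(Exp terms are combined using exp(i*s)*conj(exp(i*t)) = exp(i*(s-t)), and sums of them are collapsed using the identity that for every m > 1 the m distinct m-th roots of unity sum to 0, e.g. 1 + exp(2*I*pi/3) + exp(-2*I*pi/3) = 0.)
Dimension check: dim(rho) = sum (mult * dim) = 3*1 + 2*1 + 2*1 + 0*3 = 7 = chi_rho(e) = 7.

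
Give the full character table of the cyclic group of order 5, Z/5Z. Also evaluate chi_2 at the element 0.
Character table of Z/5Z (irreps indexed chi_0,...,chi_4 with chi_k(m) = zeta_5^(k*m), zeta_5 = exp(2*pi*i/5)):
  irrep \ class  {0} (size 1)  {1} (size 1)    {2} (size 1)    {3} (size 1)    {4} (size 1)  
  chi_0          1             1               1               1               1             
  chi_1          1             exp(2*I*pi/5)   exp(4*I*pi/5)   exp(-4*I*pi/5)  exp(-2*I*pi/5)
  chi_2          1             exp(4*I*pi/5)   exp(-2*I*pi/5)  exp(2*I*pi/5)   exp(-4*I*pi/5)
  chi_3          1             exp(-4*I*pi/5)  exp(2*I*pi/5)   exp(-2*I*pi/5)  exp(4*I*pi/5) 
  chi_4          1             exp(-2*I*pi/5)  exp(-4*I*pi/5)  exp(4*I*pi/5)   exp(2*I*pi/5) 

Spot check: chi_2(0) = zeta_5^(2*0) = zeta_5^0 = 1.

Reasoning: Z/5Z is abelian, so all 5 irreducible complex representations are 1-dimensional. They are given by chi_k(m) = zeta_5^(k*m) for k = 0,...,4. Row orthogonality: sum_m chi_k(m) conj(chi_l(m)) = 5 * [k = l].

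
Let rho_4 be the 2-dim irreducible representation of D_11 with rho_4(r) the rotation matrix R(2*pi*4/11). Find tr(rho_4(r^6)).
chi_{rho_4}(r^6) = 2*cos(2*pi*4*6/11) = 2*cos(48*pi/11)

Reasoning: rho_4(r^6) is rotation by angle 2*pi*4*6/11, whose trace is 2*cos(2*pi*4*6/11) = 2*cos(48*pi/11).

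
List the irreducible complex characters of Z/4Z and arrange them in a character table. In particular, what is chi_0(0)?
Character table of Z/4Z (irreps indexed chi_0,...,chi_3 with chi_k(m) = zeta_4^(k*m), zeta_4 = exp(2*pi*i/4)):
  irrep \ class  {0} (size 1)  {1} (size 1)  {2} (size 1)  {3} (size 1)
  chi_0          1             1             1             1           
  chi_1          1             I             -1            -I          
  chi_2          1             -1            1             -1          
  chi_3          1             -I            -1            I           

Spot check: chi_0(0) = zeta_4^(0*0) = zeta_4^0 = 1.

Reasoning: Z/4Z is abelian, so all 4 irreducible complex representations are 1-dimensional. They are given by chi_k(m) = zeta_4^(k*m) for k = 0,...,3. Row orthogonality: sum_m chi_k(m) conj(chi_l(m)) = 4 * [k = l].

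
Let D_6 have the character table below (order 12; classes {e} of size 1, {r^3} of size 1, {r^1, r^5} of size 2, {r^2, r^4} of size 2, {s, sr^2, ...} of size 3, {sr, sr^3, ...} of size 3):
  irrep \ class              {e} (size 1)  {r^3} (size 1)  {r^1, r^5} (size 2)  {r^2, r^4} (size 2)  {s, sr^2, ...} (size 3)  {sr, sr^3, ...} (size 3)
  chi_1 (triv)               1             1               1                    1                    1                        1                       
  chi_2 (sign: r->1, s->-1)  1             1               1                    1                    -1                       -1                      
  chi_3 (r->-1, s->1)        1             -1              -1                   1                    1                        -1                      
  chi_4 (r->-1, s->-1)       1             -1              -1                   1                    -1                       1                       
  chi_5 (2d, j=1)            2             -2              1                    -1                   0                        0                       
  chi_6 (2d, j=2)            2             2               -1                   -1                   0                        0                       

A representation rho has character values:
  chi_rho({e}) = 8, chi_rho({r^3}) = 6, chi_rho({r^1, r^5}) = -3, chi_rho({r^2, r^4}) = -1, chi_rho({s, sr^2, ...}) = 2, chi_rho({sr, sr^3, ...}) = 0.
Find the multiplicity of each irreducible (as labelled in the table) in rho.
Multiplicities: chi_1: 1, chi_2: 0, chi_3: 1, chi_4: 0, chi_5: 0, chi_6: 3.

Justification: Use <chi_rho, chi> = (1/|G|) sum_C |C| * chi_rho(C) * conj(chi(C)) with |G| = 12 for each irreducible chi in the table:
  <chi_rho, chi_1> = (1/12)[1*(8)*conj(1) + 1*(6)*conj(1) + 2*(-3)*conj(1) + 2*(-1)*conj(1) + 3*(2)*conj(1) + 3*(0)*conj(1)]
      = (1/12)[(8) + (6) + (-6) + (-2) + (6) + (0)] = 12/12 = 1
  <chi_rho, chi_2> = (1/12)[1*(8)*conj(1) + 1*(6)*conj(1) + 2*(-3)*conj(1) + 2*(-1)*conj(1) + 3*(2)*conj(-1) + 3*(0)*conj(-1)]
      = (1/12)[(8) + (6) + (-6) + (-2) + (-6) + (0)] = 0/12 = 0
  <chi_rho, chi_3> = (1/12)[1*(8)*conj(1) + 1*(6)*conj(-1) + 2*(-3)*conj(-1) + 2*(-1)*conj(1) + 3*(2)*conj(1) + 3*(0)*conj(-1)]
      = (1/12)[(8) + (-6) + (6) + (-2) + (6) + (0)] = 12/12 = 1
  <chi_rho, chi_4> = (1/12)[1*(8)*conj(1) + 1*(6)*conj(-1) + 2*(-3)*conj(-1) + 2*(-1)*conj(1) + 3*(2)*conj(-1) + 3*(0)*conj(1)]
      = (1/12)[(8) + (-6) + (6) + (-2) + (-6) + (0)] = 0/12 = 0
  <chi_rho, chi_5> = (1/12)[1*(8)*conj(2) + 1*(6)*conj(-2) + 2*(-3)*conj(1) + 2*(-1)*conj(-1) + 3*(2)*conj(0) + 3*(0)*conj(0)]
      = (1/12)[(16) + (-12) + (-6) + (2) + (0) + (0)] = 0/12 = 0
  <chi_rho, chi_6> = (1/12)[1*(8)*conj(2) + 1*(6)*conj(2) + 2*(-3)*conj(-1) + 2*(-1)*conj(-1) + 3*(2)*conj(0) + 3*(0)*conj(0)]
      = (1/12)[(16) + (12) + (6) + (2) + (0) + (0)] = 36/12 = 3
Dimension check: dim(rho) = sum (mult * dim) = 1*1 + 0*1 + 1*1 + 0*1 + 0*2 + 3*2 = 8 = chi_rho(e) = 8.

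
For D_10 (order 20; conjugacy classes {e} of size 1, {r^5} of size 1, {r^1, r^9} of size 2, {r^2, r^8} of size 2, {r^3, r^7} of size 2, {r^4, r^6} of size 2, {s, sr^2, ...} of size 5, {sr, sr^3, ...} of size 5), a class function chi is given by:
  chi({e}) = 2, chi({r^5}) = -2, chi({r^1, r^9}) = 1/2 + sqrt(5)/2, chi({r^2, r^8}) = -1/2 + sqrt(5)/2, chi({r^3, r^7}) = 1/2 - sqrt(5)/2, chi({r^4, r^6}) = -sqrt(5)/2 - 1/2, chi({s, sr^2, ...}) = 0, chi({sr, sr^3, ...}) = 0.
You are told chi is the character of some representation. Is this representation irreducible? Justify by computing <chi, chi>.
Irreducible: <chi, chi> = 1.

Derivation: <chi, chi> = (1/|G|) sum_C |C| * |chi(C)|^2 = (1/20)[1*|2|^2 + 1*|-2|^2 + 2*|1/2 + sqrt(5)/2|^2 + 2*|-1/2 + sqrt(5)/2|^2 + 2*|1/2 - sqrt(5)/2|^2 + 2*|-sqrt(5)/2 - 1/2|^2 + 5*|0|^2 + 5*|0|^2]
  = (1/20)[(4) + (4) + (sqrt(5) + 3) + (3 - sqrt(5)) + (3 - sqrt(5)) + (sqrt(5) + 3) + (0) + (0)] = 20/20 = 1.
A character is irreducible iff <chi, chi> = 1, so this representation is irreducible.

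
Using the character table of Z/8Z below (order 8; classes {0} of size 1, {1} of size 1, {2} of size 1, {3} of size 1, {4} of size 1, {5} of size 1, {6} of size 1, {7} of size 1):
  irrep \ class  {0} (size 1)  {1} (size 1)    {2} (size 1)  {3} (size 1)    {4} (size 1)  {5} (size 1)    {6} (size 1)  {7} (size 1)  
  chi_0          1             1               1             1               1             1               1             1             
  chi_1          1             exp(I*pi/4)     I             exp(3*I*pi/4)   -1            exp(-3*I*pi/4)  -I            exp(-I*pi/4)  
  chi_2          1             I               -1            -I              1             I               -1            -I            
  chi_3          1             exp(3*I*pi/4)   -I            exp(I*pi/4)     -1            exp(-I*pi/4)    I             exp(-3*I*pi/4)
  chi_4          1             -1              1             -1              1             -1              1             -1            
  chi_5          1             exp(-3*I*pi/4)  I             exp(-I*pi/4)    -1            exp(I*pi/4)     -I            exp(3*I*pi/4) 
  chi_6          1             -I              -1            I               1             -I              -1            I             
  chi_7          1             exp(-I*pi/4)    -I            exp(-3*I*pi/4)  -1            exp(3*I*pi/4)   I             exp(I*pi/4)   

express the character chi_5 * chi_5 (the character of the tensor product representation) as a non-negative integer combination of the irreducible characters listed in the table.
chi_5 tensor chi_5 = chi_2 (all other irreducibles have multiplicity 0).

Details: The character of a tensor product is the pointwise product (chi_5 * chi_5)(C) = chi_5(C) * chi_5(C):
  {0}: (1)*(1), {1}: (exp(-3*I*pi/4))*(exp(-3*I*pi/4)), {2}: (I)*(I), {3}: (exp(-I*pi/4))*(exp(-I*pi/4)), {4}: (-1)*(-1), {5}: (exp(I*pi/4))*(exp(I*pi/4)), {6}: (-I)*(-I), {7}: (exp(3*I*pi/4))*(exp(3*I*pi/4))
so (chi_5 * chi_5) takes values
  {0} -> 1, {1} -> I, {2} -> -1, {3} -> -I, {4} -> 1, {5} -> I, {6} -> -1, {7} -> -I.
Now take the inner product of this character with each irreducible chi from the table, <chi_5*chi_5, chi> = (1/8) sum_C |C| (chi_5*chi_5)(C) conj(chi(C)):
  <chi_5*chi_5, chi_0> = (1/8)[1*(1)*conj(1) + 1*(I)*conj(1) + 1*(-1)*conj(1) + 1*(-I)*conj(1) + 1*(1)*conj(1) + 1*(I)*conj(1) + 1*(-1)*conj(1) + 1*(-I)*conj(1)]
      = (1/8)[(1) + (I) + (-1) + (-I) + (1) + (I) + (-1) + (-I)] = 0/8 = 0
  <chi_5*chi_5, chi_1> = (1/8)[1*(1)*conj(1) + 1*(I)*conj(exp(I*pi/4)) + 1*(-1)*conj(I) + 1*(-I)*conj(exp(3*I*pi/4)) + 1*(1)*conj(-1) + 1*(I)*conj(exp(-3*I*pi/4)) + 1*(-1)*conj(-I) + 1*(-I)*conj(exp(-I*pi/4))]
      = (1/8)[(1) + (exp(I*pi/4)) + (I) + (-exp(-I*pi/4)) + (-1) + (exp(-3*I*pi/4)) + (-I) + (-exp(3*I*pi/4))] = 0/8 = 0
  <chi_5*chi_5, chi_2> = (1/8)[1*(1)*conj(1) + 1*(I)*conj(I) + 1*(-1)*conj(-1) + 1*(-I)*conj(-I) + 1*(1)*conj(1) + 1*(I)*conj(I) + 1*(-1)*conj(-1) + 1*(-I)*conj(-I)]
      = (1/8)[(1) + (1) + (1) + (1) + (1) + (1) + (1) + (1)] = 8/8 = 1
  <chi_5*chi_5, chi_3> = (1/8)[1*(1)*conj(1) + 1*(I)*conj(exp(3*I*pi/4)) + 1*(-1)*conj(-I) + 1*(-I)*conj(exp(I*pi/4)) + 1*(1)*conj(-1) + 1*(I)*conj(exp(-I*pi/4)) + 1*(-1)*conj(I) + 1*(-I)*conj(exp(-3*I*pi/4))]
      = (1/8)[(1) + (exp(-I*pi/4)) + (-I) + (-exp(I*pi/4)) + (-1) + (exp(3*I*pi/4)) + (I) + (-exp(-3*I*pi/4))] = 0/8 = 0
  <chi_5*chi_5, chi_4> = (1/8)[1*(1)*conj(1) + 1*(I)*conj(-1) + 1*(-1)*conj(1) + 1*(-I)*conj(-1) + 1*(1)*conj(1) + 1*(I)*conj(-1) + 1*(-1)*conj(1) + 1*(-I)*conj(-1)]
      = (1/8)[(1) + (-I) + (-1) + (I) + (1) + (-I) + (-1) + (I)] = 0/8 = 0
  <chi_5*chi_5, chi_5> = (1/8)[1*(1)*conj(1) + 1*(I)*conj(exp(-3*I*pi/4)) + 1*(-1)*conj(I) + 1*(-I)*conj(exp(-I*pi/4)) + 1*(1)*conj(-1) + 1*(I)*conj(exp(I*pi/4)) + 1*(-1)*conj(-I) + 1*(-I)*conj(exp(3*I*pi/4))]
      = (1/8)[(1) + (exp(-3*I*pi/4)) + (I) + (-exp(3*I*pi/4)) + (-1) + (exp(I*pi/4)) + (-I) + (-exp(-I*pi/4))] = 0/8 = 0
  <chi_5*chi_5, chi_6> = (1/8)[1*(1)*conj(1) + 1*(I)*conj(-I) + 1*(-1)*conj(-1) + 1*(-I)*conj(I) + 1*(1)*conj(1) + 1*(I)*conj(-I) + 1*(-1)*conj(-1) + 1*(-I)*conj(I)]
      = (1/8)[(1) + (-1) + (1) + (-1) + (1) + (-1) + (1) + (-1)] = 0/8 = 0
  <chi_5*chi_5, chi_7> = (1/8)[1*(1)*conj(1) + 1*(I)*conj(exp(-I*pi/4)) + 1*(-1)*conj(-I) + 1*(-I)*conj(exp(-3*I*pi/4)) + 1*(1)*conj(-1) + 1*(I)*conj(exp(3*I*pi/4)) + 1*(-1)*conj(I) + 1*(-I)*conj(exp(I*pi/4))]
      = (1/8)[(1) + (exp(3*I*pi/4)) + (-I) + (-exp(-3*I*pi/4)) + (-1) + (exp(-I*pi/4)) + (I) + (-exp(I*pi/4))] = 0/8 = 0
(Exp terms are combined using exp(i*s)*conj(exp(i*t)) = exp(i*(s-t)), and sums of them are collapsed using the identity that for every m > 1 the m distinct m-th roots of unity sum to 0, e.g. 1 + exp(2*I*pi/3) + exp(-2*I*pi/3) = 0.)
Hence the multiplicities are chi_2: 1. Dimension check: dim(chi_5)*dim(chi_5) = 1*1 = 1 and sum (mult * dim) = 1*1 = 1.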